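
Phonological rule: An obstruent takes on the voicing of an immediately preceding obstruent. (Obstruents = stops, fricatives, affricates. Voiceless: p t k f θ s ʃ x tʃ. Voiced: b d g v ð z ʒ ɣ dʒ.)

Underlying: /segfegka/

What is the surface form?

/f/ after /g/ (voiced) → [v]
/k/ after /g/ (voiced) → [g]

[segvegga]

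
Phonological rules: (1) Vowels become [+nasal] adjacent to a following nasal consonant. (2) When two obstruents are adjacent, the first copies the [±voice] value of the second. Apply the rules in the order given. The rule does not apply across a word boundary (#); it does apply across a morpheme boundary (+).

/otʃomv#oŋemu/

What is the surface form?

[otʃõmv#õŋẽmu]

Rule 1: /o/ before nasal /m/ → [õ]
Rule 1: /o/ before nasal /ŋ/ → [õ]
Rule 1: /e/ before nasal /m/ → [ẽ]
After rule 1: otʃõmv#õŋẽmu
Rule 2: no segment meets the rule's conditions; no change.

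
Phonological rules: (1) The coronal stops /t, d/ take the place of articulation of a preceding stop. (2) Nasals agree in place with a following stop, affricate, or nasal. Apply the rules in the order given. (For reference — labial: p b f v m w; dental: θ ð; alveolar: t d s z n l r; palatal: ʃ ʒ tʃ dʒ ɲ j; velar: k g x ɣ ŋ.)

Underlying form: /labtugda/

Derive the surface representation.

[labpugga]

Rule 1: /t/ after /b/ (labial) → [p]
Rule 1: /d/ after /g/ (velar) → [g]
After rule 1: labpugga
Rule 2: no segment meets the rule's conditions; no change.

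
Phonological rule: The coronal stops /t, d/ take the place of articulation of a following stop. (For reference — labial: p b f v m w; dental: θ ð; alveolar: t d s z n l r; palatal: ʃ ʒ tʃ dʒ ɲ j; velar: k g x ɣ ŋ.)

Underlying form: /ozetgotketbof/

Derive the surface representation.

[ozekgokkepbof]

/t/ before /g/ (velar) → [k]
/t/ before /k/ (velar) → [k]
/t/ before /b/ (labial) → [p]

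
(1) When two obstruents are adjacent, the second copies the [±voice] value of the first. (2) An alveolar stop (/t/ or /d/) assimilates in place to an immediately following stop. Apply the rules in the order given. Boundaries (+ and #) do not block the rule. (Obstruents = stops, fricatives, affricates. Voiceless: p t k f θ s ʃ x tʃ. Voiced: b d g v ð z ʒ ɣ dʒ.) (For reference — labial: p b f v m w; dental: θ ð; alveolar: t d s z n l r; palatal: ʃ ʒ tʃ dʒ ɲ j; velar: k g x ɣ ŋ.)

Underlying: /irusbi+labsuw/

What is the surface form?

Rule 1: /b/ after /s/ (voiceless) → [p]
Rule 1: /s/ after /b/ (voiced) → [z]
After rule 1: iruspi+labzuw
Rule 2: no segment meets the rule's conditions; no change.

[iruspi+labzuw]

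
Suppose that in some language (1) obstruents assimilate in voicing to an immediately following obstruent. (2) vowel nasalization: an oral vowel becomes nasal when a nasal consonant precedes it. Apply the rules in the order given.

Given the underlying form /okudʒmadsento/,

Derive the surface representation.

[okudʒmãtsento]

Rule 1: /d/ before /s/ (voiceless) → [t]
After rule 1: okudʒmatsento
Rule 2: /a/ after nasal /m/ → [ã]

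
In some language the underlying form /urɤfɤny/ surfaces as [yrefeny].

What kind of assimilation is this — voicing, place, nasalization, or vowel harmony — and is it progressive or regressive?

vowel harmony, regressive

/u/→[y] /ɤ/→[e] /ɤ/→[e].
Vowels agree with the last vowel, so the harmony is regressive.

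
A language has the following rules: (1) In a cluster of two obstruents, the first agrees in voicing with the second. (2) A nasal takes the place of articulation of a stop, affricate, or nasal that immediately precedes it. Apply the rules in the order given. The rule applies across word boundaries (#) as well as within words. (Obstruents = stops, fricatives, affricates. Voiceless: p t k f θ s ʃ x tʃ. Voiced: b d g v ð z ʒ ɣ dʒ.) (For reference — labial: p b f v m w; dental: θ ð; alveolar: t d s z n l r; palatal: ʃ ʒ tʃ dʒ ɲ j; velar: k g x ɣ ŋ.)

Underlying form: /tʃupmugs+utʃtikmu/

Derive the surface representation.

[tʃupmuks+utʃtikŋu]

Rule 1: /g/ before /s/ (voiceless) → [k]
After rule 1: tʃupmuks+utʃtikmu
Rule 2: /m/ after /k/ (velar) → [ŋ]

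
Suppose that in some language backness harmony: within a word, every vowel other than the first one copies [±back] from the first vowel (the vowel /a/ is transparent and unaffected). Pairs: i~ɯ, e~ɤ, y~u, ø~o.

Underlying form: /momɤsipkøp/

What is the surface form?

/i/ harmonizes with /o/ ([+back]) → [ɯ]
/ø/ harmonizes with /o/ ([+back]) → [o]

[momɤsɯpkop]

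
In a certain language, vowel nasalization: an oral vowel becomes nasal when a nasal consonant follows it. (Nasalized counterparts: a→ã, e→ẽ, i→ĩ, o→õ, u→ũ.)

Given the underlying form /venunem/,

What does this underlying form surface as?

/e/ before nasal /n/ → [ẽ]
/u/ before nasal /n/ → [ũ]
/e/ before nasal /m/ → [ẽ]

[vẽnũnẽm]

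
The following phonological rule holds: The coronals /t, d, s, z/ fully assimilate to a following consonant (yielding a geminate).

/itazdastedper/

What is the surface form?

/z/ before /d/ → [d] (total assimilation)
/s/ before /t/ → [t] (total assimilation)
/d/ before /p/ → [p] (total assimilation)

[itaddattepper]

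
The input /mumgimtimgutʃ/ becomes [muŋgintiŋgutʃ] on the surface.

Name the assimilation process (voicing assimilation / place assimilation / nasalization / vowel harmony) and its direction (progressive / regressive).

/m/→[ŋ] /m/→[n] /m/→[ŋ].
Each target copies a feature from the following segment, so the direction is regressive.

place assimilation, regressive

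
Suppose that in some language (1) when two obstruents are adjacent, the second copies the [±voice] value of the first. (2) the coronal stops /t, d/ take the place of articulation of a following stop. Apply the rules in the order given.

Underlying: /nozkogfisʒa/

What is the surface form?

Rule 1: /k/ after /z/ (voiced) → [g]
Rule 1: /f/ after /g/ (voiced) → [v]
Rule 1: /ʒ/ after /s/ (voiceless) → [ʃ]
After rule 1: nozgogvisʃa
Rule 2: no segment meets the rule's conditions; no change.

[nozgogvisʃa]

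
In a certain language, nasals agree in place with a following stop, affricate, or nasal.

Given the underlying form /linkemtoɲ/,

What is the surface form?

/n/ before /k/ (velar) → [ŋ]
/m/ before /t/ (alveolar) → [n]

[liŋkentoɲ]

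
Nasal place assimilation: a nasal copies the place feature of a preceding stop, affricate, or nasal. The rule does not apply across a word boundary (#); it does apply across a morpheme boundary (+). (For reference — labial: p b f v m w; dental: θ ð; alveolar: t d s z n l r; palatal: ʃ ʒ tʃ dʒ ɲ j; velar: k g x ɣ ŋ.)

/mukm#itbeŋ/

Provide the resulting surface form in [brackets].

[mukŋ#itbeŋ]

/m/ after /k/ (velar) → [ŋ]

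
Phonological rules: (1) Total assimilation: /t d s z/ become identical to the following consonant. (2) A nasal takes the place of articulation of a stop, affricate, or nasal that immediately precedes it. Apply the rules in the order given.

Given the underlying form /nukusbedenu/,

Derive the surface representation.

[nukubbedenu]

Rule 1: /s/ before /b/ → [b] (total assimilation)
After rule 1: nukubbedenu
Rule 2: no segment meets the rule's conditions; no change.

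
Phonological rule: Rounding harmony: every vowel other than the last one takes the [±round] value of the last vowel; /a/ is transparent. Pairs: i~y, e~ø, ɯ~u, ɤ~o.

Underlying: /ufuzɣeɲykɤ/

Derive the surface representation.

[ɯfɯzɣeɲikɤ]

/u/ harmonizes with /ɤ/ ([-round]) → [ɯ]
/u/ harmonizes with /ɤ/ ([-round]) → [ɯ]
/y/ harmonizes with /ɤ/ ([-round]) → [i]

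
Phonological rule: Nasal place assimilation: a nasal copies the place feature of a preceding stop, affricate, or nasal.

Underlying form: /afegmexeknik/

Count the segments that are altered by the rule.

/m/ after /g/ (velar) → [ŋ]
/n/ after /k/ (velar) → [ŋ]
2 segments change.

2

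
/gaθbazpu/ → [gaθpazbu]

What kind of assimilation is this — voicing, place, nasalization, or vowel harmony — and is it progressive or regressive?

voicing assimilation, progressive

/b/→[p] /p/→[b].
Each target copies a feature from the preceding segment, so the direction is progressive.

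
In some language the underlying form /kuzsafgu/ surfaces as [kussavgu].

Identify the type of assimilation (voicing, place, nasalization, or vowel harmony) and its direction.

voicing assimilation, regressive

/z/→[s] /f/→[v].
Each target copies a feature from the following segment, so the direction is regressive.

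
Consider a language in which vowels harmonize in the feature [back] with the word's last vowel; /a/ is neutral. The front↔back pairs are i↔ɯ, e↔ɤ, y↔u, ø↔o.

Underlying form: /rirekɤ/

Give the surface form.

[rɯrɤkɤ]

/i/ harmonizes with /ɤ/ ([+back]) → [ɯ]
/e/ harmonizes with /ɤ/ ([+back]) → [ɤ]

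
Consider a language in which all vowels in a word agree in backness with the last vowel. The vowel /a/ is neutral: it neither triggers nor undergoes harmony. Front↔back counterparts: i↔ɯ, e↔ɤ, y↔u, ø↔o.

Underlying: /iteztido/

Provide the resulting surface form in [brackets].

[ɯtɤztɯdo]

/i/ harmonizes with /o/ ([+back]) → [ɯ]
/e/ harmonizes with /o/ ([+back]) → [ɤ]
/i/ harmonizes with /o/ ([+back]) → [ɯ]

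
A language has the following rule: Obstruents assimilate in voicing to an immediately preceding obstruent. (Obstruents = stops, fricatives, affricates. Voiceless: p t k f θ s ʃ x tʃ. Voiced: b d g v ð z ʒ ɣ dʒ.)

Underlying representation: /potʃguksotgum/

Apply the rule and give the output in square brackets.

[potʃkuksotkum]

/g/ after /tʃ/ (voiceless) → [k]
/g/ after /t/ (voiceless) → [k]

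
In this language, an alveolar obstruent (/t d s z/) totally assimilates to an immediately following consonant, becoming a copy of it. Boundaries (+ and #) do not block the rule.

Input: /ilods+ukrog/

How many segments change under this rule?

1

/d/ before /s/ → [s] (total assimilation)
1 segment changes.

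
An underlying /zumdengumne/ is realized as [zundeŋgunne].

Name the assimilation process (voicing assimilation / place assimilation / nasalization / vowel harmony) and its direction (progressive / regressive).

/m/→[n] /n/→[ŋ] /m/→[n].
Each target copies a feature from the following segment, so the direction is regressive.

place assimilation, regressive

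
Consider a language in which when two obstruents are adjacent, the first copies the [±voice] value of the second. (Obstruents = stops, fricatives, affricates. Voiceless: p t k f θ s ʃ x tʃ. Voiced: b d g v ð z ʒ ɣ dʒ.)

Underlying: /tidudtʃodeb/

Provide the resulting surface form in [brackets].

/d/ before /tʃ/ (voiceless) → [t]

[tiduttʃodeb]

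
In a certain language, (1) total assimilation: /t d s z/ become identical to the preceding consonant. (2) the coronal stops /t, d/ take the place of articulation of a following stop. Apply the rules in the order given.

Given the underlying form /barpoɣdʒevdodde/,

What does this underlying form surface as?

[barpoɣdʒevvodde]

Rule 1: /d/ after /v/ → [v] (total assimilation)
After rule 1: barpoɣdʒevvodde
Rule 2: no segment meets the rule's conditions; no change.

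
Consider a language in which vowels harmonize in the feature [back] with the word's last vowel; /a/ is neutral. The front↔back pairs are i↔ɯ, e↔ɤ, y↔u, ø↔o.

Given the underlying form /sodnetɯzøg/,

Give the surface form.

[sødnetizøg]

/o/ harmonizes with /ø/ ([-back]) → [ø]
/ɯ/ harmonizes with /ø/ ([-back]) → [i]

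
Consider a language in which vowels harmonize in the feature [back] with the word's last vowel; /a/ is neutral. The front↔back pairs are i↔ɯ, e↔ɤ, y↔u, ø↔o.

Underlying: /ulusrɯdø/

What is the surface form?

/u/ harmonizes with /ø/ ([-back]) → [y]
/u/ harmonizes with /ø/ ([-back]) → [y]
/ɯ/ harmonizes with /ø/ ([-back]) → [i]

[ylysridø]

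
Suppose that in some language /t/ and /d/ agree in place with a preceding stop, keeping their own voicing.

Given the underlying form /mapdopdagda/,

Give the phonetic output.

[mapbopbagga]

/d/ after /p/ (labial) → [b]
/d/ after /p/ (labial) → [b]
/d/ after /g/ (velar) → [g]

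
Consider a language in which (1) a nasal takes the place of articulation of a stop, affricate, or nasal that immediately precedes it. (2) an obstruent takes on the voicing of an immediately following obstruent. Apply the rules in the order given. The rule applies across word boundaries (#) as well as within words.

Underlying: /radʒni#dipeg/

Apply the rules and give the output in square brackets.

Rule 1: /n/ after /dʒ/ (palatal) → [ɲ]
After rule 1: radʒɲi#dipeg
Rule 2: no segment meets the rule's conditions; no change.

[radʒɲi#dipeg]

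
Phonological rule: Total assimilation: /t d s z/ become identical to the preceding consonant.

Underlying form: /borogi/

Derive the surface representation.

[borogi]

no segment meets the rule's conditions; no change.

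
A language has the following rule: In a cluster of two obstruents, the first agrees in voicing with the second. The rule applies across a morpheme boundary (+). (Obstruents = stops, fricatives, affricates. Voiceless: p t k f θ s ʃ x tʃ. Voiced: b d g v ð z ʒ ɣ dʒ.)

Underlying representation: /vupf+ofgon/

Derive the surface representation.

[vupf+ovgon]

/f/ before /g/ (voiced) → [v]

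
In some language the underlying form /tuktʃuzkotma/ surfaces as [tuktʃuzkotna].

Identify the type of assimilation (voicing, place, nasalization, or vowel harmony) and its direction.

/m/→[n].
Each target copies a feature from the preceding segment, so the direction is progressive.

place assimilation, progressive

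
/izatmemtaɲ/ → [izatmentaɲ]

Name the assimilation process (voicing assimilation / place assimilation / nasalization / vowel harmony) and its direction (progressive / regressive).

/m/→[n].
Each target copies a feature from the following segment, so the direction is regressive.

place assimilation, regressive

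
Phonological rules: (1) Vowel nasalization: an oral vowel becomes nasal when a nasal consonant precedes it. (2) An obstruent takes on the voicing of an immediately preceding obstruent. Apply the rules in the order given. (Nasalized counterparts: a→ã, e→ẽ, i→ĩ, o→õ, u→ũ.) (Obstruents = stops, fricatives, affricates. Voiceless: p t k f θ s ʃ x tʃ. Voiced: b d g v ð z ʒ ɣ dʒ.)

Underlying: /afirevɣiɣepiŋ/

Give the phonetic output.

Rule 1: no segment meets the rule's conditions; no change.
After rule 1: afirevɣiɣepiŋ
Rule 2: no segment meets the rule's conditions; no change.

[afirevɣiɣepiŋ]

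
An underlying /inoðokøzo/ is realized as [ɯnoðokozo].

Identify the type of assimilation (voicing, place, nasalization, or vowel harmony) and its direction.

vowel harmony, regressive

/i/→[ɯ] /ø/→[o].
Vowels agree with the last vowel, so the harmony is regressive.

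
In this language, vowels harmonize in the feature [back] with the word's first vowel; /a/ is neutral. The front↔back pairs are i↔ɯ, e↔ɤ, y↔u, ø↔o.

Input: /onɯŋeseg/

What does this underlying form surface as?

/e/ harmonizes with /o/ ([+back]) → [ɤ]
/e/ harmonizes with /o/ ([+back]) → [ɤ]

[onɯŋɤsɤg]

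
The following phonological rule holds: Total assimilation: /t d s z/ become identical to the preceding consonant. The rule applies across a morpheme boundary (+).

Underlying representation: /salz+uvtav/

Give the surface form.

[sall+uvvav]

/z/ after /l/ → [l] (total assimilation)
/t/ after /v/ → [v] (total assimilation)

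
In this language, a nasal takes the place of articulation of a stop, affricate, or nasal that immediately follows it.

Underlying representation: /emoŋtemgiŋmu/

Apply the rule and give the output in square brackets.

[emonteŋgimmu]

/ŋ/ before /t/ (alveolar) → [n]
/m/ before /g/ (velar) → [ŋ]
/ŋ/ before /m/ (labial) → [m]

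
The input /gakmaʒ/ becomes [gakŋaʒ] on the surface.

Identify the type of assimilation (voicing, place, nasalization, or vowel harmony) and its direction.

/m/→[ŋ].
Each target copies a feature from the preceding segment, so the direction is progressive.

place assimilation, progressive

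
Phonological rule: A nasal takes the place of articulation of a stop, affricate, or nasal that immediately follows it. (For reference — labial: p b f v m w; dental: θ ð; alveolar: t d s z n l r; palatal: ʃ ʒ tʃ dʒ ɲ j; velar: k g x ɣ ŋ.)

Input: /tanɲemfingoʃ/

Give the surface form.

/n/ before /ɲ/ (palatal) → [ɲ]
/n/ before /g/ (velar) → [ŋ]

[taɲɲemfiŋgoʃ]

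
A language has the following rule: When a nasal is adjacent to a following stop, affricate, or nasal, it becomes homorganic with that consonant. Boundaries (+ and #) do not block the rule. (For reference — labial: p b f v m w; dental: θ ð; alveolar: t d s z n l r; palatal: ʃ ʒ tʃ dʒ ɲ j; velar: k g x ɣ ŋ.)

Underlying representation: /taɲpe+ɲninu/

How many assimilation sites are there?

2

/ɲ/ before /p/ (labial) → [m]
/ɲ/ before /n/ (alveolar) → [n]
2 segments change.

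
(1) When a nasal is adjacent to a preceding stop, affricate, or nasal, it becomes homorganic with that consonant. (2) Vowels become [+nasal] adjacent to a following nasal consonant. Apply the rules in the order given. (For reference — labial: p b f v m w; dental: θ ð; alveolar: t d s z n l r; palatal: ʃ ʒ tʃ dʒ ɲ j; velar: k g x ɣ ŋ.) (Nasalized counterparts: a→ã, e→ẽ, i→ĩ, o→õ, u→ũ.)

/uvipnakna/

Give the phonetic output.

[uvipmakŋa]

Rule 1: /n/ after /p/ (labial) → [m]
Rule 1: /n/ after /k/ (velar) → [ŋ]
After rule 1: uvipmakŋa
Rule 2: no segment meets the rule's conditions; no change.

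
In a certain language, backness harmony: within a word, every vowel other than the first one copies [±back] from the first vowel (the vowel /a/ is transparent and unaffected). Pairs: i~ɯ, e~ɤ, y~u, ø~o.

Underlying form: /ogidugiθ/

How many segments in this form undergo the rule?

/i/ harmonizes with /o/ ([+back]) → [ɯ]
/i/ harmonizes with /o/ ([+back]) → [ɯ]
2 segments change.

2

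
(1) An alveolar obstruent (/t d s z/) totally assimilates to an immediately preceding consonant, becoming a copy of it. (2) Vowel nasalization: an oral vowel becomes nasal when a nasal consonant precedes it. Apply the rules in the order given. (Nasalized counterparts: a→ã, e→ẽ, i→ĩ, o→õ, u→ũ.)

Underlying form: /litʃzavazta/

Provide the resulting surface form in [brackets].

Rule 1: /z/ after /tʃ/ → [tʃ] (total assimilation)
Rule 1: /t/ after /z/ → [z] (total assimilation)
After rule 1: litʃtʃavazza
Rule 2: no segment meets the rule's conditions; no change.

[litʃtʃavazza]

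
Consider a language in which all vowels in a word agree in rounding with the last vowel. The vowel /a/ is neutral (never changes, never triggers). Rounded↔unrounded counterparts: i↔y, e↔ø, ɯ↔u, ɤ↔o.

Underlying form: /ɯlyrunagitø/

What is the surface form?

[ulyrunagytø]

/ɯ/ harmonizes with /ø/ ([+round]) → [u]
/i/ harmonizes with /ø/ ([+round]) → [y]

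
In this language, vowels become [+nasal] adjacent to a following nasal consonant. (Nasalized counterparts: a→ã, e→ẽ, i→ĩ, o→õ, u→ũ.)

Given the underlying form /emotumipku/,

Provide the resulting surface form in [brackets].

[ẽmotũmipku]

/e/ before nasal /m/ → [ẽ]
/u/ before nasal /m/ → [ũ]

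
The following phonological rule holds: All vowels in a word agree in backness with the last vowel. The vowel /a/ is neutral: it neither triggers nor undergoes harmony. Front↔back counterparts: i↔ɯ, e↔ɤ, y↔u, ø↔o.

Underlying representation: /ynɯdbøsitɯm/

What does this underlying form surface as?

/y/ harmonizes with /ɯ/ ([+back]) → [u]
/ø/ harmonizes with /ɯ/ ([+back]) → [o]
/i/ harmonizes with /ɯ/ ([+back]) → [ɯ]

[unɯdbosɯtɯm]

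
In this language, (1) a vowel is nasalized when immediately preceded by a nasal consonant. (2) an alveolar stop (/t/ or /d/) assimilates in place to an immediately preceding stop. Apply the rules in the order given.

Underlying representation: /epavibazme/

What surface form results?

Rule 1: /e/ after nasal /m/ → [ẽ]
After rule 1: epavibazmẽ
Rule 2: no segment meets the rule's conditions; no change.

[epavibazmẽ]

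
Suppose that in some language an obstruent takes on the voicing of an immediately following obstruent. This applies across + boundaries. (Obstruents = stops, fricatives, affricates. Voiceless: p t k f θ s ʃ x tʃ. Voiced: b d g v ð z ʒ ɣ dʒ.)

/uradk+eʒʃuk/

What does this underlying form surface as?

[uratk+eʃʃuk]

/d/ before /k/ (voiceless) → [t]
/ʒ/ before /ʃ/ (voiceless) → [ʃ]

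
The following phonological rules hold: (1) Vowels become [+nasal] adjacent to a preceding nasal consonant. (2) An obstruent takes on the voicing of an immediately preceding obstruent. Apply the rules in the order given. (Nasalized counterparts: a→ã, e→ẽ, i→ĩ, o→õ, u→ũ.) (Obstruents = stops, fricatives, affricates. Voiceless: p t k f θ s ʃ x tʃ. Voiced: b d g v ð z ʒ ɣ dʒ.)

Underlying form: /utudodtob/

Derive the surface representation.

[utudoddob]

Rule 1: no segment meets the rule's conditions; no change.
After rule 1: utudodtob
Rule 2: /t/ after /d/ (voiced) → [d]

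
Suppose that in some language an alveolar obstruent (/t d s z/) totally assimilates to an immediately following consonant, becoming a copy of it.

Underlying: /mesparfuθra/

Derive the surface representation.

[mepparfuθra]

/s/ before /p/ → [p] (total assimilation)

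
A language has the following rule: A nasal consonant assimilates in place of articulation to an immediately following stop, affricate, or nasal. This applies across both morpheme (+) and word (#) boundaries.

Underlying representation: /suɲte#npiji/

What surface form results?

[sunte#mpiji]

/ɲ/ before /t/ (alveolar) → [n]
/n/ before /p/ (labial) → [m]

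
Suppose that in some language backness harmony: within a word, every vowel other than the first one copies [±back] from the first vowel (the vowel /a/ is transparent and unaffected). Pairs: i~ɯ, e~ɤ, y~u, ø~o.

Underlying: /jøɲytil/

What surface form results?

[jøɲytil]

no segment meets the rule's conditions; no change.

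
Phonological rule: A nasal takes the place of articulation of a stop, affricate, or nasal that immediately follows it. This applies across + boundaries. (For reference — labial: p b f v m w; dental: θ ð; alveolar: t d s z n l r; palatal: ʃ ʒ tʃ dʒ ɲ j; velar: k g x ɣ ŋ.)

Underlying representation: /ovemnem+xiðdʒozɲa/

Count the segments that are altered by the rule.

/m/ before /n/ (alveolar) → [n]
1 segment changes.

1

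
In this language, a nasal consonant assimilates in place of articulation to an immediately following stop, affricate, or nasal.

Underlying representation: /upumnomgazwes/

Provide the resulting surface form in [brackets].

[upunnoŋgazwes]

/m/ before /n/ (alveolar) → [n]
/m/ before /g/ (velar) → [ŋ]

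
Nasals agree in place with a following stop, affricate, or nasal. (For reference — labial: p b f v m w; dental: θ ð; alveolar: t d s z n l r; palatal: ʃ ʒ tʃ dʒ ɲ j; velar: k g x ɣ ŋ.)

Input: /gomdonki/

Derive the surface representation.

[gondoŋki]

/m/ before /d/ (alveolar) → [n]
/n/ before /k/ (velar) → [ŋ]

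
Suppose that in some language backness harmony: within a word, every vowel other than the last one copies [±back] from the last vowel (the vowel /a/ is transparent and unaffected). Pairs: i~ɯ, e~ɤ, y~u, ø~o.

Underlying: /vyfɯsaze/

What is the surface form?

[vyfisaze]

/ɯ/ harmonizes with /e/ ([-back]) → [i]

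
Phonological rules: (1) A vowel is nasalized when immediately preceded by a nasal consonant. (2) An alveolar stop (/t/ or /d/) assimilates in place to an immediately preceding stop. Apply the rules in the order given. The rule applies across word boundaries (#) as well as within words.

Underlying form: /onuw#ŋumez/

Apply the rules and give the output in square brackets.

[onũw#ŋũmẽz]

Rule 1: /u/ after nasal /n/ → [ũ]
Rule 1: /u/ after nasal /ŋ/ → [ũ]
Rule 1: /e/ after nasal /m/ → [ẽ]
After rule 1: onũw#ŋũmẽz
Rule 2: no segment meets the rule's conditions; no change.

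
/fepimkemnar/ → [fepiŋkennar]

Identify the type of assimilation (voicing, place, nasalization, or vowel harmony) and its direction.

place assimilation, regressive

/m/→[ŋ] /m/→[n].
Each target copies a feature from the following segment, so the direction is regressive.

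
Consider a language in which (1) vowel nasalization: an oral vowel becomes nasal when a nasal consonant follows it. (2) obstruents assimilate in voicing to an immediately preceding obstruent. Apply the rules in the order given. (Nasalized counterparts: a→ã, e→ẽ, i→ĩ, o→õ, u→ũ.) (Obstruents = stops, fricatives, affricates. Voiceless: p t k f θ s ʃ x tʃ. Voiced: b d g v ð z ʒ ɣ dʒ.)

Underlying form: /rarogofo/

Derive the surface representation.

Rule 1: no segment meets the rule's conditions; no change.
After rule 1: rarogofo
Rule 2: no segment meets the rule's conditions; no change.

[rarogofo]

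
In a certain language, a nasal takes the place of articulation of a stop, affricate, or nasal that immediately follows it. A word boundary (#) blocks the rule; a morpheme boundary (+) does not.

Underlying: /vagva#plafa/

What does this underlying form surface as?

[vagva#plafa]

no segment meets the rule's conditions; no change.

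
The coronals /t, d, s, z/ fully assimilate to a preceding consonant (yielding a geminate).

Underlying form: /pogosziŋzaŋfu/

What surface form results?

/z/ after /s/ → [s] (total assimilation)
/z/ after /ŋ/ → [ŋ] (total assimilation)

[pogossiŋŋaŋfu]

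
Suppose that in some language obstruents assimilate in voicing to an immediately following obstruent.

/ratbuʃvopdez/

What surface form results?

[radbuʒvobdez]

/t/ before /b/ (voiced) → [d]
/ʃ/ before /v/ (voiced) → [ʒ]
/p/ before /d/ (voiced) → [b]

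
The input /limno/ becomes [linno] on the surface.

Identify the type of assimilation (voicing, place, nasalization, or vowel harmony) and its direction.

place assimilation, regressive

/m/→[n].
Each target copies a feature from the following segment, so the direction is regressive.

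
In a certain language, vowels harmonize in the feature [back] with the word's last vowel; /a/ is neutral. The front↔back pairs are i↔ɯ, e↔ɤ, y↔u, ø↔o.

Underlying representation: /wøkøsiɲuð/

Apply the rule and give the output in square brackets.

[wokosɯɲuð]

/ø/ harmonizes with /u/ ([+back]) → [o]
/ø/ harmonizes with /u/ ([+back]) → [o]
/i/ harmonizes with /u/ ([+back]) → [ɯ]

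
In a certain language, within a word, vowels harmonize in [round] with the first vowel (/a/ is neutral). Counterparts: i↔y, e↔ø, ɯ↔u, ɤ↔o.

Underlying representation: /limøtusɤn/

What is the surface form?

[limetɯsɤn]

/ø/ harmonizes with /i/ ([-round]) → [e]
/u/ harmonizes with /i/ ([-round]) → [ɯ]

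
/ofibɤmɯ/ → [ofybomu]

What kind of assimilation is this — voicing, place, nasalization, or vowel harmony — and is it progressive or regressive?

vowel harmony, progressive

/i/→[y] /ɤ/→[o] /ɯ/→[u].
Vowels agree with the first vowel, so the harmony is progressive.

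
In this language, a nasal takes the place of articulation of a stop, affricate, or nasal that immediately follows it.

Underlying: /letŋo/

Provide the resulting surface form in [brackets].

[letŋo]

no segment meets the rule's conditions; no change.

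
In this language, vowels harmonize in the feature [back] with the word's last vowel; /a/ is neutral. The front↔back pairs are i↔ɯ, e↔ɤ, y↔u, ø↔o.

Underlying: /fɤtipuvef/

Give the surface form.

/ɤ/ harmonizes with /e/ ([-back]) → [e]
/u/ harmonizes with /e/ ([-back]) → [y]

[fetipyvef]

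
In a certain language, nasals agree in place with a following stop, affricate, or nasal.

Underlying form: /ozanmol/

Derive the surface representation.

[ozammol]

/n/ before /m/ (labial) → [m]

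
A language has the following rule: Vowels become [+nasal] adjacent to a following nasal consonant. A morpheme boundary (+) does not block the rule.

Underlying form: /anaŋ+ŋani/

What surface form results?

/a/ before nasal /n/ → [ã]
/a/ before nasal /ŋ/ → [ã]
/a/ before nasal /n/ → [ã]

[ãnãŋ+ŋãni]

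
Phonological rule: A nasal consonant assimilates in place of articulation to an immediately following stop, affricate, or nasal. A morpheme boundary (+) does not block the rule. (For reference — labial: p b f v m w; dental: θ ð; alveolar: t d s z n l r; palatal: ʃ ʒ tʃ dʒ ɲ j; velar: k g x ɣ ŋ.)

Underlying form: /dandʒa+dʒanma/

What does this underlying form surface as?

[daɲdʒa+dʒamma]

/n/ before /dʒ/ (palatal) → [ɲ]
/n/ before /m/ (labial) → [m]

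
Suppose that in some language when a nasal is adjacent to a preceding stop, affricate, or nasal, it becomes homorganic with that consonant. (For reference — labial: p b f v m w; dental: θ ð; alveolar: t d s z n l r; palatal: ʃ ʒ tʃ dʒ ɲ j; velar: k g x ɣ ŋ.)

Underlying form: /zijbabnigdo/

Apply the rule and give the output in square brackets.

[zijbabmigdo]

/n/ after /b/ (labial) → [m]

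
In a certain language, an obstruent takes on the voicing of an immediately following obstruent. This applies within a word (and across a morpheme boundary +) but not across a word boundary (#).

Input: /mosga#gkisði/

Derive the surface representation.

[mozga#kkizði]

/s/ before /g/ (voiced) → [z]
/g/ before /k/ (voiceless) → [k]
/s/ before /ð/ (voiced) → [z]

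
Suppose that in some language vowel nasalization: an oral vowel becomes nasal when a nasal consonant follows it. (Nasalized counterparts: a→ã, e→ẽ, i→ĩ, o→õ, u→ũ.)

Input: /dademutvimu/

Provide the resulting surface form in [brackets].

[dadẽmutvĩmu]

/e/ before nasal /m/ → [ẽ]
/i/ before nasal /m/ → [ĩ]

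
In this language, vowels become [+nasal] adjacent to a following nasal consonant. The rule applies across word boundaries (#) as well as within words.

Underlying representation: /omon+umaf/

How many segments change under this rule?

/o/ before nasal /m/ → [õ]
/o/ before nasal /n/ → [õ]
/u/ before nasal /m/ → [ũ]
3 segments change.

3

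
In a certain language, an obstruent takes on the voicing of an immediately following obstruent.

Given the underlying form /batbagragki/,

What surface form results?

/t/ before /b/ (voiced) → [d]
/g/ before /k/ (voiceless) → [k]

[badbagrakki]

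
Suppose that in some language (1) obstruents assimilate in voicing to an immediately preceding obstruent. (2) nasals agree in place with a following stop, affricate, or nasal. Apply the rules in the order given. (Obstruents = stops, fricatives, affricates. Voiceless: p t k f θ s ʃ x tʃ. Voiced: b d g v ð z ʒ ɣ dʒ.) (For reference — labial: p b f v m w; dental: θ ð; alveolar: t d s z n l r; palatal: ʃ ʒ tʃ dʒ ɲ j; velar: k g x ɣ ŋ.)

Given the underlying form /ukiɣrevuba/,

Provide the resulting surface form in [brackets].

[ukiɣrevuba]

Rule 1: no segment meets the rule's conditions; no change.
After rule 1: ukiɣrevuba
Rule 2: no segment meets the rule's conditions; no change.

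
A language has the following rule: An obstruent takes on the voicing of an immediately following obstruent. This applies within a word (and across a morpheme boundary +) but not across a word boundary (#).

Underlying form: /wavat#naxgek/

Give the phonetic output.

[wavat#naɣgek]

/x/ before /g/ (voiced) → [ɣ]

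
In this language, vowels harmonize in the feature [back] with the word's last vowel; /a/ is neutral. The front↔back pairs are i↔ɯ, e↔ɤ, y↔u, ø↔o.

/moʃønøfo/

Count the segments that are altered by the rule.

2

/ø/ harmonizes with /o/ ([+back]) → [o]
/ø/ harmonizes with /o/ ([+back]) → [o]
2 segments change.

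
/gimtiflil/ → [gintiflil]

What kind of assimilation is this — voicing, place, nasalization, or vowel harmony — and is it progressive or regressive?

/m/→[n].
Each target copies a feature from the following segment, so the direction is regressive.

place assimilation, regressive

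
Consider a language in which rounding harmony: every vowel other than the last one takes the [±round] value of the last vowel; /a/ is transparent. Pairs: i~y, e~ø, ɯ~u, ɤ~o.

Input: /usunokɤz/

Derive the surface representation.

/u/ harmonizes with /ɤ/ ([-round]) → [ɯ]
/u/ harmonizes with /ɤ/ ([-round]) → [ɯ]
/o/ harmonizes with /ɤ/ ([-round]) → [ɤ]

[ɯsɯnɤkɤz]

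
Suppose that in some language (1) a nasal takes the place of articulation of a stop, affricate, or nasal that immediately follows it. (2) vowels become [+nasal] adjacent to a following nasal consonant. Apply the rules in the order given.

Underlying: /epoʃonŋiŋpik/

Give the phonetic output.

[epoʃõŋŋĩmpik]

Rule 1: /n/ before /ŋ/ (velar) → [ŋ]
Rule 1: /ŋ/ before /p/ (labial) → [m]
After rule 1: epoʃoŋŋimpik
Rule 2: /o/ before nasal /ŋ/ → [õ]
Rule 2: /i/ before nasal /m/ → [ĩ]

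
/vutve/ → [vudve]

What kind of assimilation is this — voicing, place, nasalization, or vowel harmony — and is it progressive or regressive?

/t/→[d].
Each target copies a feature from the following segment, so the direction is regressive.

voicing assimilation, regressive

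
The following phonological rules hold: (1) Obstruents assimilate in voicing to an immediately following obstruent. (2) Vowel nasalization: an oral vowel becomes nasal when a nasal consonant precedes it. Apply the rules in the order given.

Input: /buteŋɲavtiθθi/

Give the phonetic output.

[buteŋɲãftiθθi]

Rule 1: /v/ before /t/ (voiceless) → [f]
After rule 1: buteŋɲaftiθθi
Rule 2: /a/ after nasal /ɲ/ → [ã]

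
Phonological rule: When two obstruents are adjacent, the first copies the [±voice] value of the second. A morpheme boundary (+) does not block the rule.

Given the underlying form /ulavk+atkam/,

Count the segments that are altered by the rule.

1

/v/ before /k/ (voiceless) → [f]
1 segment changes.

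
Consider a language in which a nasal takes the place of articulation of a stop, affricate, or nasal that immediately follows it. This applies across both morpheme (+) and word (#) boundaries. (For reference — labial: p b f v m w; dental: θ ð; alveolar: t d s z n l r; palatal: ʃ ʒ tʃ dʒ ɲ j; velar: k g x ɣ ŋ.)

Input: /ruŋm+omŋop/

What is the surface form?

[rumm+oŋŋop]

/ŋ/ before /m/ (labial) → [m]
/m/ before /ŋ/ (velar) → [ŋ]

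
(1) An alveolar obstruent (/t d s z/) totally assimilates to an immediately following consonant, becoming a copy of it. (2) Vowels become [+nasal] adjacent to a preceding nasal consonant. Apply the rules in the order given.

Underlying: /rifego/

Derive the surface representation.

[rifego]

Rule 1: no segment meets the rule's conditions; no change.
After rule 1: rifego
Rule 2: no segment meets the rule's conditions; no change.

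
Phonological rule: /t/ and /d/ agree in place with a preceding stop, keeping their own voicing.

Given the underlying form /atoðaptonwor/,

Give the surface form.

/t/ after /p/ (labial) → [p]

[atoðapponwor]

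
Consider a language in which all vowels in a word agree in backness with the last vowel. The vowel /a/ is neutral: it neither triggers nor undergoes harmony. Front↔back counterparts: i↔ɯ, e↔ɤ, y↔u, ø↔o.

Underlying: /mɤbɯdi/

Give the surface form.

/ɤ/ harmonizes with /i/ ([-back]) → [e]
/ɯ/ harmonizes with /i/ ([-back]) → [i]

[mebidi]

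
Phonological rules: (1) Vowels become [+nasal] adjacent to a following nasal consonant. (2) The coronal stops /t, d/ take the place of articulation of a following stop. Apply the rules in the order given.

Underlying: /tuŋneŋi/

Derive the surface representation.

Rule 1: /u/ before nasal /ŋ/ → [ũ]
Rule 1: /e/ before nasal /ŋ/ → [ẽ]
After rule 1: tũŋnẽŋi
Rule 2: no segment meets the rule's conditions; no change.

[tũŋnẽŋi]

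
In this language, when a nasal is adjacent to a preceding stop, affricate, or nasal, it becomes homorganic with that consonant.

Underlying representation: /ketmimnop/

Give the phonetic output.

[ketnimmop]

/m/ after /t/ (alveolar) → [n]
/n/ after /m/ (labial) → [m]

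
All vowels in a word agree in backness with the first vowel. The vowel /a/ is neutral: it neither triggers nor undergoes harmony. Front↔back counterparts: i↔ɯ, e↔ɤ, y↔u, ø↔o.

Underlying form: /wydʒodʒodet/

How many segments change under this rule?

/o/ harmonizes with /y/ ([-back]) → [ø]
/o/ harmonizes with /y/ ([-back]) → [ø]
2 segments change.

2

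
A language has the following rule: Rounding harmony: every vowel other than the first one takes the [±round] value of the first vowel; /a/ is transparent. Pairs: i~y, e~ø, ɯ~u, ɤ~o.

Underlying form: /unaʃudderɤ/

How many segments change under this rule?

2

/e/ harmonizes with /u/ ([+round]) → [ø]
/ɤ/ harmonizes with /u/ ([+round]) → [o]
2 segments change.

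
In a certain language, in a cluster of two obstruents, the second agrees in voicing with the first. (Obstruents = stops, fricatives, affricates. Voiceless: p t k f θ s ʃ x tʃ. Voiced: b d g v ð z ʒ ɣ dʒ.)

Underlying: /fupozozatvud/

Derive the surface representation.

[fupozozatfud]

/v/ after /t/ (voiceless) → [f]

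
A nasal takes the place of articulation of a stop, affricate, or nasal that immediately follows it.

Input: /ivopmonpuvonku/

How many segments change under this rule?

2

/n/ before /p/ (labial) → [m]
/n/ before /k/ (velar) → [ŋ]
2 segments change.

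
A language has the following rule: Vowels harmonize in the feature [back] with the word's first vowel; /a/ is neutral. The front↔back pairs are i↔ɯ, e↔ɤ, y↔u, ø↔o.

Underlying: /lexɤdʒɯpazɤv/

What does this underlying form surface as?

/ɤ/ harmonizes with /e/ ([-back]) → [e]
/ɯ/ harmonizes with /e/ ([-back]) → [i]
/ɤ/ harmonizes with /e/ ([-back]) → [e]

[lexedʒipazev]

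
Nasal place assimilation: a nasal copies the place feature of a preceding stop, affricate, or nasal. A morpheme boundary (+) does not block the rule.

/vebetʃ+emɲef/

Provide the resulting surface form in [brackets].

/ɲ/ after /m/ (labial) → [m]

[vebetʃ+emmef]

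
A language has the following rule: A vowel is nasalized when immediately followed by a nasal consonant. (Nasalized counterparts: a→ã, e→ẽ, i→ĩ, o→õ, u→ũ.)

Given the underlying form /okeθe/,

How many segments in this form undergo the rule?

0

No segment meets the rule's conditions.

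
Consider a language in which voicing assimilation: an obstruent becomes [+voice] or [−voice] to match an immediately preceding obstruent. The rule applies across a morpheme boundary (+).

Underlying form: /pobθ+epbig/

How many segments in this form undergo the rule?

/θ/ after /b/ (voiced) → [ð]
/b/ after /p/ (voiceless) → [p]
2 segments change.

2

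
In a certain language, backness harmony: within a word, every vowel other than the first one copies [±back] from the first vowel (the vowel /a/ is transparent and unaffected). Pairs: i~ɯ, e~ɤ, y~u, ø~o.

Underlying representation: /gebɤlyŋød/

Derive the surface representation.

/ɤ/ harmonizes with /e/ ([-back]) → [e]

[gebelyŋød]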